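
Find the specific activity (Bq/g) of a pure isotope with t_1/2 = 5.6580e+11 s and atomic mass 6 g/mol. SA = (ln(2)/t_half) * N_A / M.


lambda = ln(2) / t_half = ln(2) / 5.6580e+11 = 1.225075e-12 /s
SA = lambda * N_A / M
SA = 1.225075e-12 * 6.022e23 / 6
SA = 1.2296e+11 Bq/g

1.2296e+11


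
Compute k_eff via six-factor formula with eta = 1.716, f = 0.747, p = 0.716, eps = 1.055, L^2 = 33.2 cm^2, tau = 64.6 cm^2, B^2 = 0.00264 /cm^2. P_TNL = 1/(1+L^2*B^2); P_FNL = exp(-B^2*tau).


k_inf = eta*f*p*eps = 1.716*0.747*0.716*1.055 = 0.9682854
P_TNL = 1/(1 + L^2*B^2) = 1/(1 + 33.2*0.00264) = 0.9194151
P_FNL = exp(-B^2*tau) = exp(-0.00264*64.6) = 0.8432060
k_eff = k_inf * P_TNL * P_FNL = 0.9682854 * 0.9194151 * 0.8432060
k_eff = 0.75067

0.75067


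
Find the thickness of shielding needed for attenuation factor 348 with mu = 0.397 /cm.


x = ln(factor) / mu
x = ln(348) / 0.397
x = 14.741 cm

14.741


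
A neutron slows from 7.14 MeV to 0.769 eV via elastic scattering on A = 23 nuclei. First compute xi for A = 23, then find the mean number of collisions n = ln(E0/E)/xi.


xi = 1 + (A-1)^2/(2A)*ln((A-1)/(A+1)) = 0.08448899 (for A = 23)
n = ln(E0/E) / xi
n = ln(7.14e6 / 0.769) / 0.08448899
n = ln(9.284785e+06) / 0.08448899 = 189.89

189.89


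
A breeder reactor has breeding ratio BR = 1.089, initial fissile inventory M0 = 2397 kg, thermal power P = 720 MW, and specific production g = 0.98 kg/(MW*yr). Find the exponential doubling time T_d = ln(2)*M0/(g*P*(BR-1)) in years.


Breeding gain G = BR - 1 = 1.089 - 1 = 0.089
Fissile production rate = g * P * G = 0.98 * 720 * 0.089 = 62.7984 kg/yr
T_d = ln(2) * M0 / (g * P * G)
T_d = ln(2) * 2397 / 62.7984 = 26.457 yr

26.457


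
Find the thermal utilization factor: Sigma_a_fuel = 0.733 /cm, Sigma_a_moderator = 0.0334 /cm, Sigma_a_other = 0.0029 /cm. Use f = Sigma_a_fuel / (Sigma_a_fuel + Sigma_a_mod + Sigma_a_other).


f = Sigma_a_fuel / (Sigma_a_fuel + Sigma_a_mod + Sigma_a_other)
f = 0.733 / (0.733 + 0.0334 + 0.0029)
f = 0.95281

0.95281


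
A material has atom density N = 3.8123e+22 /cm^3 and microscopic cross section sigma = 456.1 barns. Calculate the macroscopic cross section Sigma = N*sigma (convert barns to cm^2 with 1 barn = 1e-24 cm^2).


Sigma = N * sigma_barns * 1e-24
Sigma = 3.8123e+22 * 456.1 * 1e-24
Sigma = 17.388 /cm

17.388


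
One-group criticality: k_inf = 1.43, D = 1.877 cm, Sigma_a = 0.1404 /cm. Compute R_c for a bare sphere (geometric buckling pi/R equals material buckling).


L^2 = D / Sigma_a = 1.877 / 0.1404 = 13.36895 cm^2
B_m^2 = (k_inf - 1) / L^2 = (1.43 - 1) / 13.36895 = 0.03216408 /cm^2
For a bare sphere: B_g = pi/R, so R_c = pi / sqrt(B_m^2)
R_c = pi / sqrt(0.03216408) = 17.517 cm

17.517


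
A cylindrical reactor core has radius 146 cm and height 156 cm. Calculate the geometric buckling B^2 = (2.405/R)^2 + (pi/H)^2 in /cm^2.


B^2 = (2.405/R)^2 + (pi/H)^2
B^2 = (2.405/146)^2 + (pi/156)^2
B^2 = 6.7690e-04 /cm^2

6.7690e-04


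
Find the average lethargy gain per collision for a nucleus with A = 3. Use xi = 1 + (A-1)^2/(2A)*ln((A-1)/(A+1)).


xi = 1 + (A-1)^2/(2A) * ln((A-1)/(A+1))
xi = 1 + (3-1)^2/(2*3) * ln((3-1)/(3 +1))
xi = 0.53790

0.53790


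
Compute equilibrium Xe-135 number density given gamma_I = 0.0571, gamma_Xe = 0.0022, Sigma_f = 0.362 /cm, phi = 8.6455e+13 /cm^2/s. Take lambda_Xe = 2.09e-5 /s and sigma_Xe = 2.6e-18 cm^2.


Xe_eq = (gamma_I + gamma_Xe) * Sigma_f * phi / (lambda_Xe + sigma_Xe * phi)
Numerator = (0.0571 + 0.0022) * 0.362 * 8.6455e+13 = 1.855895e+12
Denominator = 2.09e-5 + 2.6e-18 * 8.6455e+13 = 2.456830e-04
Xe_eq = 1.855895e+12 / 2.456830e-04 = 7.5540e+15 /cm^3

7.5540e+15


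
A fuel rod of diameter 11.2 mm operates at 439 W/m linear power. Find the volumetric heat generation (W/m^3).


r = D / 2 / 1000 = 11.2 / 2 / 1000 = 0.0056 m
q''' = q' / (pi * r^2)
q''' = 439 / (pi * 0.0056^2)
q''' = 4.4559e+06 W/m^3

4.4559e+06


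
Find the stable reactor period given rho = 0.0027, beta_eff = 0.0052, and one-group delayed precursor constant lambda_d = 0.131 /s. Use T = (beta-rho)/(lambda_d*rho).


T = (beta - rho) / (lambda_d * rho)
T = (0.0052 - 0.0027) / (0.131 * 0.0027)
T = 7.0681 s

7.0681


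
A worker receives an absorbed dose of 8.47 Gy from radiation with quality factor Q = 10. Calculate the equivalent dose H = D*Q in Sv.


H = D * Q
H = 8.47 * 10
H = 84.700 Sv

84.700


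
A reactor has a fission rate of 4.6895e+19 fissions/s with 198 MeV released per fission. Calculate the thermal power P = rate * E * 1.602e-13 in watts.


P = fission_rate * E_MeV * 1.602e-13
P = 4.6895e+19 * 198 * 1.602e-13
P = 1.4875e+09 W

1.4875e+09


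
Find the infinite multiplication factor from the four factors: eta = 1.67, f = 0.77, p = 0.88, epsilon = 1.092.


k_inf = eta * f * p * epsilon
k_inf = 1.67 * 0.77 * 0.88 * 1.092
k_inf = 1.2357

1.2357


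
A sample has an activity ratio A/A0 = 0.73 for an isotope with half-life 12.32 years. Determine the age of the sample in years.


lambda = ln(2) / t_half = ln(2) / 12.32 = 0.05626195 /yr
t = -ln(A/A0) / lambda
t = -ln(0.73) / 0.05626195
t = 5.5937 yr

5.5937


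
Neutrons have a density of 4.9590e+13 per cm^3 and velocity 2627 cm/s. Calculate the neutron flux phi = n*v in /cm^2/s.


phi = n * v
phi = 4.9590e+13 * 2627
phi = 1.3027e+17 /cm^2/s

1.3027e+17


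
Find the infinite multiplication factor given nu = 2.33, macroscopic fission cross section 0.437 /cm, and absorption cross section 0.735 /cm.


k_inf = nu * Sigma_f / Sigma_a
k_inf = 2.33 * 0.437 / 0.735
k_inf = 1.3853

1.3853


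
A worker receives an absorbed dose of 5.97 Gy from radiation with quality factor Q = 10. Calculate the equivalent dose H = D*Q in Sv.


H = D * Q
H = 5.97 * 10
H = 59.700 Sv

59.700


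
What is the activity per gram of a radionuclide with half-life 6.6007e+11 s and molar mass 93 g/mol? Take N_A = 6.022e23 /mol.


lambda = ln(2) / t_half = ln(2) / 6.6007e+11 = 1.050112e-12 /s
SA = lambda * N_A / M
SA = 1.050112e-12 * 6.022e23 / 93
SA = 6.7998e+09 Bq/g

6.7998e+09


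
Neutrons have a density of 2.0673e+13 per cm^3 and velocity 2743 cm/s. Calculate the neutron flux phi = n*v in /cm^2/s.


phi = n * v
phi = 2.0673e+13 * 2743
phi = 5.6706e+16 /cm^2/s

5.6706e+16


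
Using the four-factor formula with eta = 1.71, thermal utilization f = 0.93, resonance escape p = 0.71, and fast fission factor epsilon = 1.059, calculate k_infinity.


k_inf = eta * f * p * epsilon
k_inf = 1.71 * 0.93 * 0.71 * 1.059
k_inf = 1.1957

1.1957


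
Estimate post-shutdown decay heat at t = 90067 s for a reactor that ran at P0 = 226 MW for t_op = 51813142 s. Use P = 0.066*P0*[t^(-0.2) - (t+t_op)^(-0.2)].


P/P0 = 0.066 * [t^(-0.2) - (t + t_op)^(-0.2)]
P/P0 = 0.066 * [90067^(-0.2) - (90067 + 51813142)^(-0.2)]
P/P0 = 0.066 * [0.1021144 - 0.02863922] = 0.004849362
P = 226 * 0.004849362 = 1.0960 MW

1.0960


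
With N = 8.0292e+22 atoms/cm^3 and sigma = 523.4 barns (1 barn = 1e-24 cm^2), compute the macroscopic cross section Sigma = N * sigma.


Sigma = N * sigma_barns * 1e-24
Sigma = 8.0292e+22 * 523.4 * 1e-24
Sigma = 42.025 /cm

42.025


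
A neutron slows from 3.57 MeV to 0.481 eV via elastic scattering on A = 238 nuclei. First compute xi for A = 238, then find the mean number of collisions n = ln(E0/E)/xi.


xi = 1 + (A-1)^2/(2A)*ln((A-1)/(A+1)) = 0.008379872 (for A = 238)
n = ln(E0/E) / xi
n = ln(3.57e6 / 0.481) / 0.008379872
n = ln(7.422037e+06) / 0.008379872 = 1887.9

1887.9


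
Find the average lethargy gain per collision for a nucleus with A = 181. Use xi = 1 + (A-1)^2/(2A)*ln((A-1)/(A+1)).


xi = 1 + (A-1)^2/(2A) * ln((A-1)/(A+1))
xi = 1 + (181-1)^2/(2*181) * ln((181-1)/(181 +1))
xi = 0.011009

0.011009


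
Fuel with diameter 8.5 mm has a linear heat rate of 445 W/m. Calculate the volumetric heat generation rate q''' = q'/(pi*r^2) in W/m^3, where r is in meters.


r = D / 2 / 1000 = 8.5 / 2 / 1000 = 0.00425 m
q''' = q' / (pi * r^2)
q''' = 445 / (pi * 0.00425^2)
q''' = 7.8421e+06 W/m^3

7.8421e+06


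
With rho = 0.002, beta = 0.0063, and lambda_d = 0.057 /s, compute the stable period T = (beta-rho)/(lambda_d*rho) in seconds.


T = (beta - rho) / (lambda_d * rho)
T = (0.0063 - 0.002) / (0.057 * 0.002)
T = 37.719 s

37.719


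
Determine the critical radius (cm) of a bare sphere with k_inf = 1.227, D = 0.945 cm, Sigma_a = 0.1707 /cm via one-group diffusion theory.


L^2 = D / Sigma_a = 0.945 / 0.1707 = 5.536028 cm^2
B_m^2 = (k_inf - 1) / L^2 = (1.227 - 1) / 5.536028 = 0.04100413 /cm^2
For a bare sphere: B_g = pi/R, so R_c = pi / sqrt(B_m^2)
R_c = pi / sqrt(0.04100413) = 15.514 cm

15.514


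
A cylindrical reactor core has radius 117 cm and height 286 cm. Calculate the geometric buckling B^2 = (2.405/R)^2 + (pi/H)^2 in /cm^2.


B^2 = (2.405/R)^2 + (pi/H)^2
B^2 = (2.405/117)^2 + (pi/286)^2
B^2 = 5.4319e-04 /cm^2

5.4319e-04


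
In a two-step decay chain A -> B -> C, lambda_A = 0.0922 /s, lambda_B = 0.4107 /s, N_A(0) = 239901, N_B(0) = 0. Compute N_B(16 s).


N_B(t) = lambda_A * N_A0 / (lambda_B - lambda_A) * [exp(-lambda_A*t) - exp(-lambda_B*t)]
exp(-0.0922*16) = 0.2287330; exp(-0.4107*16) = 0.001400116
N_B = 0.0922 * 239901 / (0.4107 - 0.0922) * (0.2287330 - 0.001400116)
N_B = 15788

15788


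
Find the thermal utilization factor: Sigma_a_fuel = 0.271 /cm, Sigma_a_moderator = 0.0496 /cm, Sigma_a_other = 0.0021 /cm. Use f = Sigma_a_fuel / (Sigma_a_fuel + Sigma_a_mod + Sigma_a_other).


f = Sigma_a_fuel / (Sigma_a_fuel + Sigma_a_mod + Sigma_a_other)
f = 0.271 / (0.271 + 0.0496 + 0.0021)
f = 0.83979

0.83979


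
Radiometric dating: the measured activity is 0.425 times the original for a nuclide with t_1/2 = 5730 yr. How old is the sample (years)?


lambda = ln(2) / t_half = ln(2) / 5730 = 1.209681e-04 /yr
t = -ln(A/A0) / lambda
t = -ln(0.425) / 1.209681e-04
t = 7073.5 yr

7073.5


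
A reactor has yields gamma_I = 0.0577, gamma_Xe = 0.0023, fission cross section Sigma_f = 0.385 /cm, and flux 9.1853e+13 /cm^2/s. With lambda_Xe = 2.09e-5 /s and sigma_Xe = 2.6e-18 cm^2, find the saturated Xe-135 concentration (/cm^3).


Xe_eq = (gamma_I + gamma_Xe) * Sigma_f * phi / (lambda_Xe + sigma_Xe * phi)
Numerator = (0.0577 + 0.0023) * 0.385 * 9.1853e+13 = 2.121804e+12
Denominator = 2.09e-5 + 2.6e-18 * 9.1853e+13 = 2.597178e-04
Xe_eq = 2.121804e+12 / 2.597178e-04 = 8.1697e+15 /cm^3

8.1697e+15


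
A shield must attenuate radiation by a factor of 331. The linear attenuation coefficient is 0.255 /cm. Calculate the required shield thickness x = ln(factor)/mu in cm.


x = ln(factor) / mu
x = ln(331) / 0.255
x = 22.753 cm

22.753


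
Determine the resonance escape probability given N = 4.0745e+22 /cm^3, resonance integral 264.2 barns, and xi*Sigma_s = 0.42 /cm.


p = exp(-N * I * 1e-24 / (xi*Sigma_s))
p = exp(-4.0745e+22 * 264.2 * 1e-24 / 0.42)
p = 7.3926e-12

7.3926e-12


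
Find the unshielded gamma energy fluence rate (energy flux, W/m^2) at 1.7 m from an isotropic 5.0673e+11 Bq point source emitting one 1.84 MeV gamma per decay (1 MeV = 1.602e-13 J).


psi = A * E * 1.602e-13 / (4*pi*r^2)
psi = 5.0673e+11 * 1.84 * 1.602e-13 / (4*pi*1.7^2)
psi = 0.0041129 W/m^2

0.0041129


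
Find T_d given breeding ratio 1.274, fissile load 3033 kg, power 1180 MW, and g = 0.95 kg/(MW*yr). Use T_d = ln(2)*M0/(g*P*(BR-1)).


Breeding gain G = BR - 1 = 1.274 - 1 = 0.274
Fissile production rate = g * P * G = 0.95 * 1180 * 0.274 = 307.154 kg/yr
T_d = ln(2) * M0 / (g * P * G)
T_d = ln(2) * 3033 / 307.154 = 6.8445 yr

6.8445


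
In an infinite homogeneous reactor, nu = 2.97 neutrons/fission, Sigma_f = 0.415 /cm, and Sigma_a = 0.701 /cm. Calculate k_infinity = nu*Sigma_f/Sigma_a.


k_inf = nu * Sigma_f / Sigma_a
k_inf = 2.97 * 0.415 / 0.701
k_inf = 1.7583

1.7583


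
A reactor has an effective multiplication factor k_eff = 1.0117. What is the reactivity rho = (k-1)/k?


rho = (k_eff - 1) / k_eff
rho = (1.0117 - 1) / 1.0117
rho = 0.011565

0.011565


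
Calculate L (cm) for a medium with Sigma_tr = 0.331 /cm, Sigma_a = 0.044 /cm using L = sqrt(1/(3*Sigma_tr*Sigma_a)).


D = 1 / (3 * Sigma_tr) = 1 / (3 * 0.331) = 1.007049 cm
L = sqrt(D / Sigma_a)
L = sqrt(1.007049 / 0.044)
L = 4.7841 cm

4.7841


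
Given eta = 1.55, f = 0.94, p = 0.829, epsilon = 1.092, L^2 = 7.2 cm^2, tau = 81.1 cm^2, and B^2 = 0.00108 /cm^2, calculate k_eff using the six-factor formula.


k_inf = eta*f*p*eps = 1.55*0.94*0.829*1.092 = 1.318975
P_TNL = 1/(1 + L^2*B^2) = 1/(1 + 7.2*0.00108) = 0.9922840
P_FNL = exp(-B^2*tau) = exp(-0.00108*81.1) = 0.9161382
k_eff = k_inf * P_TNL * P_FNL = 1.318975 * 0.9922840 * 0.9161382
k_eff = 1.1990

1.1990


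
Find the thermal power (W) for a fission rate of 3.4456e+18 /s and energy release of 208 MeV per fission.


P = fission_rate * E_MeV * 1.602e-13
P = 3.4456e+18 * 208 * 1.602e-13
P = 1.1481e+08 W

1.1481e+08


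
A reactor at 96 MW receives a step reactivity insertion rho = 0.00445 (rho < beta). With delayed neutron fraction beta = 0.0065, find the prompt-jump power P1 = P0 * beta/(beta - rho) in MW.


P1/P0 = beta / (beta - rho)
P1/P0 = 0.0065 / (0.0065 - 0.00445) = 3.170732
P1 = 96 * 3.170732 = 304.39 MW

304.39


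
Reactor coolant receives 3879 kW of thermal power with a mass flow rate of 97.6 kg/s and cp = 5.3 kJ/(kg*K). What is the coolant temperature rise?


dT = Q / (m_dot * cp)
dT = 3879 / (97.6 * 5.3)
dT = 7.4988 C

7.4988


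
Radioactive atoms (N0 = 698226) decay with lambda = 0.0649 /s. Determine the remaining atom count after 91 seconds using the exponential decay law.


N = N0 * exp(-lambda * t)
N = 698226 * exp(-0.0649 * 91)
N = 1901.5

1901.5


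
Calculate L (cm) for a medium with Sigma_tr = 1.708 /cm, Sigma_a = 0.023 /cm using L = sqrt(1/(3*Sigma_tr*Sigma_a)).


D = 1 / (3 * Sigma_tr) = 1 / (3 * 1.708) = 0.1951600 cm
L = sqrt(D / Sigma_a)
L = sqrt(0.1951600 / 0.023)
L = 2.9129 cm

2.9129


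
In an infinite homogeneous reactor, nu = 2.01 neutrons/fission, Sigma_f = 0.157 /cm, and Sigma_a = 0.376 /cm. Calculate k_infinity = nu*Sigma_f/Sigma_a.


k_inf = nu * Sigma_f / Sigma_a
k_inf = 2.01 * 0.157 / 0.376
k_inf = 0.83928

0.83928


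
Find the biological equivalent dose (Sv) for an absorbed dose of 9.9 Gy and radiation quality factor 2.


H = D * Q
H = 9.9 * 2
H = 19.800 Sv

19.800


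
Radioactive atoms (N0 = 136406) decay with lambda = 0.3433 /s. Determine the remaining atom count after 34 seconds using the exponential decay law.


N = N0 * exp(-lambda * t)
N = 136406 * exp(-0.3433 * 34)
N = 1.1632

1.1632


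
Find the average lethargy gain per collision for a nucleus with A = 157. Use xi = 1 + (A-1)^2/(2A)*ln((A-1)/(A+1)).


xi = 1 + (A-1)^2/(2A) * ln((A-1)/(A+1))
xi = 1 + (157-1)^2/(2*157) * ln((157-1)/(157 +1))
xi = 0.012685

0.012685


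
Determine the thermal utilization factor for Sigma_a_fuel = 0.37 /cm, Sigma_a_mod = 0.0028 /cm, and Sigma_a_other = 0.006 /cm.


f = Sigma_a_fuel / (Sigma_a_fuel + Sigma_a_mod + Sigma_a_other)
f = 0.37 / (0.37 + 0.0028 + 0.006)
f = 0.97677

0.97677


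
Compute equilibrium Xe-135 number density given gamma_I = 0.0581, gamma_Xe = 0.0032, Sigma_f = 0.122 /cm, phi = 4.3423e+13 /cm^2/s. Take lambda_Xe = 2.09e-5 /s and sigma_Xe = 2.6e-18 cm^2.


Xe_eq = (gamma_I + gamma_Xe) * Sigma_f * phi / (lambda_Xe + sigma_Xe * phi)
Numerator = (0.0581 + 0.0032) * 0.122 * 4.3423e+13 = 3.247432e+11
Denominator = 2.09e-5 + 2.6e-18 * 4.3423e+13 = 1.337998e-04
Xe_eq = 3.247432e+11 / 1.337998e-04 = 2.4271e+15 /cm^3

2.4271e+15


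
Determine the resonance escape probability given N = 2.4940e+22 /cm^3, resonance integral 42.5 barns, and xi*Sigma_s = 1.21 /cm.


p = exp(-N * I * 1e-24 / (xi*Sigma_s))
p = exp(-2.4940e+22 * 42.5 * 1e-24 / 1.21)
p = 0.41645

0.41645


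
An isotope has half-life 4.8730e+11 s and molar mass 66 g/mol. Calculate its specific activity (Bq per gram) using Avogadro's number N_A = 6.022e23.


lambda = ln(2) / t_half = ln(2) / 4.8730e+11 = 1.422424e-12 /s
SA = lambda * N_A / M
SA = 1.422424e-12 * 6.022e23 / 66
SA = 1.2979e+10 Bq/g

1.2979e+10


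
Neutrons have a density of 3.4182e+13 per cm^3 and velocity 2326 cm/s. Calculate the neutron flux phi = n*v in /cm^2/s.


phi = n * v
phi = 3.4182e+13 * 2326
phi = 7.9507e+16 /cm^2/s

7.9507e+16


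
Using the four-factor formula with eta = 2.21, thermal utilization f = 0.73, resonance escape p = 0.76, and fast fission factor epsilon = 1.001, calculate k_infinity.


k_inf = eta * f * p * epsilon
k_inf = 2.21 * 0.73 * 0.76 * 1.001
k_inf = 1.2273

1.2273


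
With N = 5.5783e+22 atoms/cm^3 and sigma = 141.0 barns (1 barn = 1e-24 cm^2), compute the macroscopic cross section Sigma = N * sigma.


Sigma = N * sigma_barns * 1e-24
Sigma = 5.5783e+22 * 141.0 * 1e-24
Sigma = 7.8654 /cm

7.8654


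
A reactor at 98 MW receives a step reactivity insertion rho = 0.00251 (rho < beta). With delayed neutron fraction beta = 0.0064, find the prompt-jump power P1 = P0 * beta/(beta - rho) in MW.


P1/P0 = beta / (beta - rho)
P1/P0 = 0.0064 / (0.0064 - 0.00251) = 1.645244
P1 = 98 * 1.645244 = 161.23 MW

161.23


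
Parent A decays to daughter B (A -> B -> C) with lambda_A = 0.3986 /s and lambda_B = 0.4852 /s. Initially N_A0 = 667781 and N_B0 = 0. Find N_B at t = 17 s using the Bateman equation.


N_B(t) = lambda_A * N_A0 / (lambda_B - lambda_A) * [exp(-lambda_A*t) - exp(-lambda_B*t)]
exp(-0.3986*17) = 0.001140601; exp(-0.4852*17) = 2.616769e-04
N_B = 0.3986 * 667781 / (0.4852 - 0.3986) * (0.001140601 - 2.616769e-04)
N_B = 2701.5

2701.5


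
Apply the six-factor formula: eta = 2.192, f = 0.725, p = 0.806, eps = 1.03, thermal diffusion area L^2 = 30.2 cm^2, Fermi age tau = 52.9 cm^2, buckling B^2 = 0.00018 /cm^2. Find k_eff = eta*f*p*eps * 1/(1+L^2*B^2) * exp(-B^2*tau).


k_inf = eta*f*p*eps = 2.192*0.725*0.806*1.03 = 1.319322
P_TNL = 1/(1 + L^2*B^2) = 1/(1 + 30.2*0.00018) = 0.9945934
P_FNL = exp(-B^2*tau) = exp(-0.00018*52.9) = 0.9905232
k_eff = k_inf * P_TNL * P_FNL = 1.319322 * 0.9945934 * 0.9905232
k_eff = 1.2998

1.2998


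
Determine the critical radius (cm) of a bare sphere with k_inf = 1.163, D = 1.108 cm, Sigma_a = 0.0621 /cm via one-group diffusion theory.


L^2 = D / Sigma_a = 1.108 / 0.0621 = 17.84219 cm^2
B_m^2 = (k_inf - 1) / L^2 = (1.163 - 1) / 17.84219 = 0.009135650 /cm^2
For a bare sphere: B_g = pi/R, so R_c = pi / sqrt(B_m^2)
R_c = pi / sqrt(0.009135650) = 32.869 cm

32.869


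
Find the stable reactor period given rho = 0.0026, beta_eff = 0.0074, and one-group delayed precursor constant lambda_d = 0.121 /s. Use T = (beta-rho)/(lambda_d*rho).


T = (beta - rho) / (lambda_d * rho)
T = (0.0074 - 0.0026) / (0.121 * 0.0026)
T = 15.257 s

15.257


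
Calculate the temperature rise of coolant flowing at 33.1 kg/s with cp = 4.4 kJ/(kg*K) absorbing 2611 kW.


dT = Q / (m_dot * cp)
dT = 2611 / (33.1 * 4.4)
dT = 17.928 C

17.928


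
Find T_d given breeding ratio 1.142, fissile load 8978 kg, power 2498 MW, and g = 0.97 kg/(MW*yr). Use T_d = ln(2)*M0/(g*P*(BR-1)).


Breeding gain G = BR - 1 = 1.142 - 1 = 0.142
Fissile production rate = g * P * G = 0.97 * 2498 * 0.142 = 344.07452 kg/yr
T_d = ln(2) * M0 / (g * P * G)
T_d = ln(2) * 8978 / 344.07452 = 18.086 yr

18.086


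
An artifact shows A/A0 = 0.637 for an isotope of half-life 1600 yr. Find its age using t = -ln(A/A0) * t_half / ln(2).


lambda = ln(2) / t_half = ln(2) / 1600 = 4.332170e-04 /yr
t = -ln(A/A0) / lambda
t = -ln(0.637) / 4.332170e-04
t = 1041.0 yr

1041.0


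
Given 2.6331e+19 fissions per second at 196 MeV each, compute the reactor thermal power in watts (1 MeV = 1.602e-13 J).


P = fission_rate * E_MeV * 1.602e-13
P = 2.6331e+19 * 196 * 1.602e-13
P = 8.2677e+08 W

8.2677e+08


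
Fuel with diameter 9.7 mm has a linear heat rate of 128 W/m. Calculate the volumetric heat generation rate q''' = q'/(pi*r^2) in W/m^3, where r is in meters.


r = D / 2 / 1000 = 9.7 / 2 / 1000 = 0.00485 m
q''' = q' / (pi * r^2)
q''' = 128 / (pi * 0.00485^2)
q''' = 1.7321e+06 W/m^3

1.7321e+06


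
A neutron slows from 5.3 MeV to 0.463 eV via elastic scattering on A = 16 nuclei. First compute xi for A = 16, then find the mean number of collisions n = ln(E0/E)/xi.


xi = 1 + (A-1)^2/(2A)*ln((A-1)/(A+1)) = 0.1199467 (for A = 16)
n = ln(E0/E) / xi
n = ln(5.3e6 / 0.463) / 0.1199467
n = ln(1.144708e+07) / 0.1199467 = 135.50

135.50


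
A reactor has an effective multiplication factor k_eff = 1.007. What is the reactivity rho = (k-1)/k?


rho = (k_eff - 1) / k_eff
rho = (1.007 - 1) / 1.007
rho = 0.0069513

0.0069513


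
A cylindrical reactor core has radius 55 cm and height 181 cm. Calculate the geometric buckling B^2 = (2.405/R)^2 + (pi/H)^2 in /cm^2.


B^2 = (2.405/R)^2 + (pi/H)^2
B^2 = (2.405/55)^2 + (pi/181)^2
B^2 = 0.0022133 /cm^2

0.0022133


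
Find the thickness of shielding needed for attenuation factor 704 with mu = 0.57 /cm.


x = ln(factor) / mu
x = ln(704) / 0.57
x = 11.503 cm

11.503


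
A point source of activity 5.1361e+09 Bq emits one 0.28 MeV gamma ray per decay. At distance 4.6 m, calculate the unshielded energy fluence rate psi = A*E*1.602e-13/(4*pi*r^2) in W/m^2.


psi = A * E * 1.602e-13 / (4*pi*r^2)
psi = 5.1361e+09 * 0.28 * 1.602e-13 / (4*pi*4.6^2)
psi = 8.6642e-07 W/m^2

8.6642e-07


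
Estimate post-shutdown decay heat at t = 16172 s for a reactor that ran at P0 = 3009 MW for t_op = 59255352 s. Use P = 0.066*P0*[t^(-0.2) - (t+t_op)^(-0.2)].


P/P0 = 0.066 * [t^(-0.2) - (t + t_op)^(-0.2)]
P/P0 = 0.066 * [16172^(-0.2) - (16172 + 59255352)^(-0.2)]
P/P0 = 0.066 * [0.1439618 - 0.02788886] = 0.007660814
P = 3009 * 0.007660814 = 23.051 MW

23.051


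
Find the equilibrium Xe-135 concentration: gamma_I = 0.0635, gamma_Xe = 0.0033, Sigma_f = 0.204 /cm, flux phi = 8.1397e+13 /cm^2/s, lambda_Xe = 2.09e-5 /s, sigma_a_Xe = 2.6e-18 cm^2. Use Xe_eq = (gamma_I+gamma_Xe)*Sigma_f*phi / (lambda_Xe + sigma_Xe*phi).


Xe_eq = (gamma_I + gamma_Xe) * Sigma_f * phi / (lambda_Xe + sigma_Xe * phi)
Numerator = (0.0635 + 0.0033) * 0.204 * 8.1397e+13 = 1.109213e+12
Denominator = 2.09e-5 + 2.6e-18 * 8.1397e+13 = 2.325322e-04
Xe_eq = 1.109213e+12 / 2.325322e-04 = 4.7701e+15 /cm^3

4.7701e+15


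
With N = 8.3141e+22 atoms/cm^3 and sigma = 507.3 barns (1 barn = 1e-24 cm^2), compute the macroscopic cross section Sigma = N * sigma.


Sigma = N * sigma_barns * 1e-24
Sigma = 8.3141e+22 * 507.3 * 1e-24
Sigma = 42.177 /cm

42.177


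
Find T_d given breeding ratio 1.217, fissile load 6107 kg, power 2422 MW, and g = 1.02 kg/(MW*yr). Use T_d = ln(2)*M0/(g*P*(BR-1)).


Breeding gain G = BR - 1 = 1.217 - 1 = 0.217
Fissile production rate = g * P * G = 1.02 * 2422 * 0.217 = 536.08548 kg/yr
T_d = ln(2) * M0 / (g * P * G)
T_d = ln(2) * 6107 / 536.08548 = 7.8962 yr

7.8962


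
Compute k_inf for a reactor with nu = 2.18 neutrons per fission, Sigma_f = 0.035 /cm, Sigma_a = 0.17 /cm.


k_inf = nu * Sigma_f / Sigma_a
k_inf = 2.18 * 0.035 / 0.17
k_inf = 0.44882

0.44882


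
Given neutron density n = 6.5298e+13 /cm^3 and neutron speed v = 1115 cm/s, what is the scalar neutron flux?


phi = n * v
phi = 6.5298e+13 * 1115
phi = 7.2807e+16 /cm^2/s

7.2807e+16


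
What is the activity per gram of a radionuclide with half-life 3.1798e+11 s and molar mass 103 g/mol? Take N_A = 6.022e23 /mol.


lambda = ln(2) / t_half = ln(2) / 3.1798e+11 = 2.179845e-12 /s
SA = lambda * N_A / M
SA = 2.179845e-12 * 6.022e23 / 103
SA = 1.2745e+10 Bq/g

1.2745e+10


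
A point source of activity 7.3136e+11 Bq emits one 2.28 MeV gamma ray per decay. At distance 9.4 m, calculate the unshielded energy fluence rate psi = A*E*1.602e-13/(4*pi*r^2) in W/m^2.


psi = A * E * 1.602e-13 / (4*pi*r^2)
psi = 7.3136e+11 * 2.28 * 1.602e-13 / (4*pi*9.4^2)
psi = 2.4058e-04 W/m^2

2.4058e-04


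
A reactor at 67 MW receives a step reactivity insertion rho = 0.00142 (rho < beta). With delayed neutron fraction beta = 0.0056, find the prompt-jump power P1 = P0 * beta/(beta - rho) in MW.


P1/P0 = beta / (beta - rho)
P1/P0 = 0.0056 / (0.0056 - 0.00142) = 1.339713
P1 = 67 * 1.339713 = 89.761 MW

89.761


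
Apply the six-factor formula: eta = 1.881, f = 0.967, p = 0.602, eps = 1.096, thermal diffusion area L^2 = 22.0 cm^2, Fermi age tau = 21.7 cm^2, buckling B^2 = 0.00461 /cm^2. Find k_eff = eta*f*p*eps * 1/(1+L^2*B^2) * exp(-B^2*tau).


k_inf = eta*f*p*eps = 1.881*0.967*0.602*1.096 = 1.200113
P_TNL = 1/(1 + L^2*B^2) = 1/(1 + 22.0*0.00461) = 0.9079189
P_FNL = exp(-B^2*tau) = exp(-0.00461*21.7) = 0.9048039
k_eff = k_inf * P_TNL * P_FNL = 1.200113 * 0.9079189 * 0.9048039
k_eff = 0.98588

0.98588


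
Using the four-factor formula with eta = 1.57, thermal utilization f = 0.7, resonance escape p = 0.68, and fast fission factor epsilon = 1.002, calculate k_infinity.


k_inf = eta * f * p * epsilon
k_inf = 1.57 * 0.7 * 0.68 * 1.002
k_inf = 0.74881

0.74881


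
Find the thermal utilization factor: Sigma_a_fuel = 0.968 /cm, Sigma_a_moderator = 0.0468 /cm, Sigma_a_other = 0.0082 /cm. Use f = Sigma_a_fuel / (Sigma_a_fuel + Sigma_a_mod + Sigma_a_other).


f = Sigma_a_fuel / (Sigma_a_fuel + Sigma_a_mod + Sigma_a_other)
f = 0.968 / (0.968 + 0.0468 + 0.0082)
f = 0.94624

0.94624


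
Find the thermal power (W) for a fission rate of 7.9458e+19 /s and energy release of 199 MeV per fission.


P = fission_rate * E_MeV * 1.602e-13
P = 7.9458e+19 * 199 * 1.602e-13
P = 2.5331e+09 W

2.5331e+09


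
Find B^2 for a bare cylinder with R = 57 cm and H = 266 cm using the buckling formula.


B^2 = (2.405/R)^2 + (pi/H)^2
B^2 = (2.405/57)^2 + (pi/266)^2
B^2 = 0.0019197 /cm^2

0.0019197


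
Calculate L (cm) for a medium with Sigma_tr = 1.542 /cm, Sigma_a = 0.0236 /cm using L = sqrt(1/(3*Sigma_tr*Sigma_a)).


D = 1 / (3 * Sigma_tr) = 1 / (3 * 1.542) = 0.2161695 cm
L = sqrt(D / Sigma_a)
L = sqrt(0.2161695 / 0.0236)
L = 3.0265 cm

3.0265


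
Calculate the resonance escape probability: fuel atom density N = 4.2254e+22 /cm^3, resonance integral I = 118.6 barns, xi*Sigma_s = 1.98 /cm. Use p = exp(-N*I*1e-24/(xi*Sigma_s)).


p = exp(-N * I * 1e-24 / (xi*Sigma_s))
p = exp(-4.2254e+22 * 118.6 * 1e-24 / 1.98)
p = 0.079582

0.079582


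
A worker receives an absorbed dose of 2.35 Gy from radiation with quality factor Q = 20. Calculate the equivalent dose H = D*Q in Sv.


H = D * Q
H = 2.35 * 20
H = 47.000 Sv

47.000


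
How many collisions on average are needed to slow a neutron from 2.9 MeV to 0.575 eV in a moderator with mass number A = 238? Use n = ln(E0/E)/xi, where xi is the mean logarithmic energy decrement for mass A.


xi = 1 + (A-1)^2/(2A)*ln((A-1)/(A+1)) = 0.008379872 (for A = 238)
n = ln(E0/E) / xi
n = ln(2.9e6 / 0.575) / 0.008379872
n = ln(5.043478e+06) / 0.008379872 = 1841.7

1841.7


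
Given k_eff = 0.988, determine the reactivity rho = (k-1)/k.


rho = (k_eff - 1) / k_eff
rho = (0.988 - 1) / 0.988
rho = -0.012146

-0.012146


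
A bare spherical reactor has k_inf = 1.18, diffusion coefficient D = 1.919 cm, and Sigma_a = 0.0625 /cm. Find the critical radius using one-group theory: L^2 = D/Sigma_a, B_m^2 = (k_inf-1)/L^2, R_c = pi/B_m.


L^2 = D / Sigma_a = 1.919 / 0.0625 = 30.70400 cm^2
B_m^2 = (k_inf - 1) / L^2 = (1.18 - 1) / 30.70400 = 0.005862428 /cm^2
For a bare sphere: B_g = pi/R, so R_c = pi / sqrt(B_m^2)
R_c = pi / sqrt(0.005862428) = 41.031 cm

41.031


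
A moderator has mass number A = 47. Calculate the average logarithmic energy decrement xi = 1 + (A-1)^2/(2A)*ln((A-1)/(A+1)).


xi = 1 + (A-1)^2/(2A) * ln((A-1)/(A+1))
xi = 1 + (47-1)^2/(2*47) * ln((47-1)/(47 +1))
xi = 0.041956

0.041956


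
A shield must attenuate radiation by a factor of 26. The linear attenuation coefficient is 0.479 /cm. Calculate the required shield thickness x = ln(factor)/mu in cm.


x = ln(factor) / mu
x = ln(26) / 0.479
x = 6.8019 cm

6.8019


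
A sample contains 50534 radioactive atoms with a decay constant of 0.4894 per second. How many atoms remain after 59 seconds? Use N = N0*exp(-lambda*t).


N = N0 * exp(-lambda * t)
N = 50534 * exp(-0.4894 * 59)
N = 1.4571e-08

1.4571e-08


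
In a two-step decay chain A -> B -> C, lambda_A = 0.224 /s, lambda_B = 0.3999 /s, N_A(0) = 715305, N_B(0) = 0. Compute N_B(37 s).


N_B(t) = lambda_A * N_A0 / (lambda_B - lambda_A) * [exp(-lambda_A*t) - exp(-lambda_B*t)]
exp(-0.224*37) = 2.515170e-04; exp(-0.3999*37) = 3.750149e-07
N_B = 0.224 * 715305 / (0.3999 - 0.224) * (2.515170e-04 - 3.750149e-07)
N_B = 228.77

228.77


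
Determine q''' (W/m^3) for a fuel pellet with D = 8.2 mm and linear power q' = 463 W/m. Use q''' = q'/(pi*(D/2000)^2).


r = D / 2 / 1000 = 8.2 / 2 / 1000 = 0.0041 m
q''' = q' / (pi * r^2)
q''' = 463 / (pi * 0.0041^2)
q''' = 8.7673e+06 W/m^3

8.7673e+06


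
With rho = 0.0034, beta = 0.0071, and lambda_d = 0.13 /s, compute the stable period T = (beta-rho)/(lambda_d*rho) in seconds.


T = (beta - rho) / (lambda_d * rho)
T = (0.0071 - 0.0034) / (0.13 * 0.0034)
T = 8.3710 s

8.3710


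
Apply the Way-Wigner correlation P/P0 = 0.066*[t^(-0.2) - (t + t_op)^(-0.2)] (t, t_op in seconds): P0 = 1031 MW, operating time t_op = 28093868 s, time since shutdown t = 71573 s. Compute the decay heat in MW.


P/P0 = 0.066 * [t^(-0.2) - (t + t_op)^(-0.2)]
P/P0 = 0.066 * [71573^(-0.2) - (71573 + 28093868)^(-0.2)]
P/P0 = 0.066 * [0.1069178 - 0.03236359] = 0.004920578
P = 1031 * 0.004920578 = 5.0731 MW

5.0731


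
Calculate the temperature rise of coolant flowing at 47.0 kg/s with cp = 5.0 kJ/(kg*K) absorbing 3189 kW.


dT = Q / (m_dot * cp)
dT = 3189 / (47.0 * 5.0)
dT = 13.570 C

13.570


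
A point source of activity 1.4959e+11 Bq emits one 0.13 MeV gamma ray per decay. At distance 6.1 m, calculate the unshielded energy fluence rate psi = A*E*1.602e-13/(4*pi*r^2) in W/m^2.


psi = A * E * 1.602e-13 / (4*pi*r^2)
psi = 1.4959e+11 * 0.13 * 1.602e-13 / (4*pi*6.1^2)
psi = 6.6625e-06 W/m^2

6.6625e-06


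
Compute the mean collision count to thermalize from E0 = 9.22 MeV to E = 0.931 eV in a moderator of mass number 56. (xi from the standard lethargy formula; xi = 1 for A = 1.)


xi = 1 + (A-1)^2/(2A)*ln((A-1)/(A+1)) = 0.03529286 (for A = 56)
n = ln(E0/E) / xi
n = ln(9.22e6 / 0.931) / 0.03529286
n = ln(9.903330e+06) / 0.03529286 = 456.42

456.42


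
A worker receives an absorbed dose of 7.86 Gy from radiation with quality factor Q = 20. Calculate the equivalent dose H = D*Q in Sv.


H = D * Q
H = 7.86 * 20
H = 157.20 Sv

157.20


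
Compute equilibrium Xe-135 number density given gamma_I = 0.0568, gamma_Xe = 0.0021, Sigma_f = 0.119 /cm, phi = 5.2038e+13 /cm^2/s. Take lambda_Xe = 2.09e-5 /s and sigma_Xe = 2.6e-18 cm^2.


Xe_eq = (gamma_I + gamma_Xe) * Sigma_f * phi / (lambda_Xe + sigma_Xe * phi)
Numerator = (0.0568 + 0.0021) * 0.119 * 5.2038e+13 = 3.647395e+11
Denominator = 2.09e-5 + 2.6e-18 * 5.2038e+13 = 1.561988e-04
Xe_eq = 3.647395e+11 / 1.561988e-04 = 2.3351e+15 /cm^3

2.3351e+15


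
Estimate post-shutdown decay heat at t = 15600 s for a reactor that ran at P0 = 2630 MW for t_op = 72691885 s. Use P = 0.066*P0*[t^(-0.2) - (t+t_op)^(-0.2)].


P/P0 = 0.066 * [t^(-0.2) - (t + t_op)^(-0.2)]
P/P0 = 0.066 * [15600^(-0.2) - (15600 + 72691885)^(-0.2)]
P/P0 = 0.066 * [0.1450024 - 0.02677221] = 0.007803193
P = 2630 * 0.007803193 = 20.522 MW

20.522


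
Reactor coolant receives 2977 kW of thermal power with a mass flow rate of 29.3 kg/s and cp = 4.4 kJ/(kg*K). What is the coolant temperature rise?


dT = Q / (m_dot * cp)
dT = 2977 / (29.3 * 4.4)
dT = 23.092 C

23.092


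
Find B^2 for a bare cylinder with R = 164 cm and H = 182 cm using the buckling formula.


B^2 = (2.405/R)^2 + (pi/H)^2
B^2 = (2.405/164)^2 + (pi/182)^2
B^2 = 5.1301e-04 /cm^2

5.1301e-04


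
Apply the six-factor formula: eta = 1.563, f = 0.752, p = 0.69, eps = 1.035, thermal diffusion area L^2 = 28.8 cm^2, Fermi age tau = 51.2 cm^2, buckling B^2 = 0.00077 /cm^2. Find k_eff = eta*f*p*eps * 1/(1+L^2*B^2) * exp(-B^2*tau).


k_inf = eta*f*p*eps = 1.563*0.752*0.69*1.035 = 0.8393948
P_TNL = 1/(1 + L^2*B^2) = 1/(1 + 28.8*0.00077) = 0.9783051
P_FNL = exp(-B^2*tau) = exp(-0.00077*51.2) = 0.9613430
k_eff = k_inf * P_TNL * P_FNL = 0.8393948 * 0.9783051 * 0.9613430
k_eff = 0.78944

0.78944


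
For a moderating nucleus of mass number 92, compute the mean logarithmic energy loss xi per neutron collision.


xi = 1 + (A-1)^2/(2A) * ln((A-1)/(A+1))
xi = 1 + (92-1)^2/(2*92) * ln((92-1)/(92 +1))
xi = 0.021582

0.021582


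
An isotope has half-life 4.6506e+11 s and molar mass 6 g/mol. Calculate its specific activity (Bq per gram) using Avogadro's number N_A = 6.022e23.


lambda = ln(2) / t_half = ln(2) / 4.6506e+11 = 1.490447e-12 /s
SA = lambda * N_A / M
SA = 1.490447e-12 * 6.022e23 / 6
SA = 1.4959e+11 Bq/g

1.4959e+11


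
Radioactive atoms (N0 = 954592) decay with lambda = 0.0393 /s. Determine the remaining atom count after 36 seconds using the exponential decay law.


N = N0 * exp(-lambda * t)
N = 954592 * exp(-0.0393 * 36)
N = 231941

231941


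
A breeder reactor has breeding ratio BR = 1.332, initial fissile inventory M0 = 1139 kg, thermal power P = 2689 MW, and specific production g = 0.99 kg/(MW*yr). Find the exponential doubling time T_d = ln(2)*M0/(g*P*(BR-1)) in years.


Breeding gain G = BR - 1 = 1.332 - 1 = 0.332
Fissile production rate = g * P * G = 0.99 * 2689 * 0.332 = 883.82052 kg/yr
T_d = ln(2) * M0 / (g * P * G)
T_d = ln(2) * 1139 / 883.82052 = 0.89327 yr

0.89327


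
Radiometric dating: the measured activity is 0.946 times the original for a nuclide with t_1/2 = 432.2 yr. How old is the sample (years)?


lambda = ln(2) / t_half = ln(2) / 432.2 = 0.001603765 /yr
t = -ln(A/A0) / lambda
t = -ln(0.946) / 0.001603765
t = 34.614 yr

34.614


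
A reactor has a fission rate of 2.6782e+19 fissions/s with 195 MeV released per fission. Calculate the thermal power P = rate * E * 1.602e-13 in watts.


P = fission_rate * E_MeV * 1.602e-13
P = 2.6782e+19 * 195 * 1.602e-13
P = 8.3664e+08 W

8.3664e+08


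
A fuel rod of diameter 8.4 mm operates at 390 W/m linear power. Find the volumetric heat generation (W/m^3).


r = D / 2 / 1000 = 8.4 / 2 / 1000 = 0.0042 m
q''' = q' / (pi * r^2)
q''' = 390 / (pi * 0.0042^2)
q''' = 7.0375e+06 W/m^3

7.0375e+06


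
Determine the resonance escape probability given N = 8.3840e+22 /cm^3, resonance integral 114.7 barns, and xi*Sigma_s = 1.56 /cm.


p = exp(-N * I * 1e-24 / (xi*Sigma_s))
p = exp(-8.3840e+22 * 114.7 * 1e-24 / 1.56)
p = 0.0021030

0.0021030


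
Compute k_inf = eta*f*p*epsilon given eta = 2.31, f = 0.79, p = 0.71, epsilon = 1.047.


k_inf = eta * f * p * epsilon
k_inf = 2.31 * 0.79 * 0.71 * 1.047
k_inf = 1.3566

1.3566


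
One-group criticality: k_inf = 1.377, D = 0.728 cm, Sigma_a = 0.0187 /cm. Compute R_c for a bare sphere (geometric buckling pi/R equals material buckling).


L^2 = D / Sigma_a = 0.728 / 0.0187 = 38.93048 cm^2
B_m^2 = (k_inf - 1) / L^2 = (1.377 - 1) / 38.93048 = 0.009683929 /cm^2
For a bare sphere: B_g = pi/R, so R_c = pi / sqrt(B_m^2)
R_c = pi / sqrt(0.009683929) = 31.924 cm

31.924


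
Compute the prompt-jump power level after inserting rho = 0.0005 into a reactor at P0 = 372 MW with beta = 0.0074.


P1/P0 = beta / (beta - rho)
P1/P0 = 0.0074 / (0.0074 - 0.0005) = 1.072464
P1 = 372 * 1.072464 = 398.96 MW

398.96


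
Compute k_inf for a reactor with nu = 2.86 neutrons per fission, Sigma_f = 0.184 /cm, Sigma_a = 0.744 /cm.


k_inf = nu * Sigma_f / Sigma_a
k_inf = 2.86 * 0.184 / 0.744
k_inf = 0.70731

0.70731


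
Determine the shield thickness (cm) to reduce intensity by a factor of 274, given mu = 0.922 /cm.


x = ln(factor) / mu
x = ln(274) / 0.922
x = 6.0880 cm

6.0880


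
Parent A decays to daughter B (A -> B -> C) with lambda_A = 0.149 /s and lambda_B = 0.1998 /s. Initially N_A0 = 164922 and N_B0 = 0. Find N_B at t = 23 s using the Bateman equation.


N_B(t) = lambda_A * N_A0 / (lambda_B - lambda_A) * [exp(-lambda_A*t) - exp(-lambda_B*t)]
exp(-0.149*23) = 0.03248425; exp(-0.1998*23) = 0.01009818
N_B = 0.149 * 164922 / (0.1998 - 0.149) * (0.03248425 - 0.01009818)
N_B = 10829

10829


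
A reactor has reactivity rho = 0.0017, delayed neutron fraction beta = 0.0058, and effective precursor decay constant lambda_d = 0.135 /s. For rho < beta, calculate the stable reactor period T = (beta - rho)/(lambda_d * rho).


T = (beta - rho) / (lambda_d * rho)
T = (0.0058 - 0.0017) / (0.135 * 0.0017)
T = 17.865 s

17.865


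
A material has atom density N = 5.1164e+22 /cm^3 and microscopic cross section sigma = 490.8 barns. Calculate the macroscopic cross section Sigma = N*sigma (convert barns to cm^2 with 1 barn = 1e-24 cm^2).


Sigma = N * sigma_barns * 1e-24
Sigma = 5.1164e+22 * 490.8 * 1e-24
Sigma = 25.111 /cm

25.111


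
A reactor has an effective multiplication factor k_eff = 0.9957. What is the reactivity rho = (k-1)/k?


rho = (k_eff - 1) / k_eff
rho = (0.9957 - 1) / 0.9957
rho = -0.0043186

-0.0043186


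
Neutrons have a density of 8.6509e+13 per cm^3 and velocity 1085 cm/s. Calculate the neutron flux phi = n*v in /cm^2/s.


phi = n * v
phi = 8.6509e+13 * 1085
phi = 9.3862e+16 /cm^2/s

9.3862e+16


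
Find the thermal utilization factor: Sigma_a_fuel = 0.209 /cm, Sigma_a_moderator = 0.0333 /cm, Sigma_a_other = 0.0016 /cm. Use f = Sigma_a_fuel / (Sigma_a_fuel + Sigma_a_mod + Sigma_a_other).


f = Sigma_a_fuel / (Sigma_a_fuel + Sigma_a_mod + Sigma_a_other)
f = 0.209 / (0.209 + 0.0333 + 0.0016)
f = 0.85691

0.85691


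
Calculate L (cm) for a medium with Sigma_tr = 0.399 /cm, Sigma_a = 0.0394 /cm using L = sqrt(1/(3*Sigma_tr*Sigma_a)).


D = 1 / (3 * Sigma_tr) = 1 / (3 * 0.399) = 0.8354219 cm
L = sqrt(D / Sigma_a)
L = sqrt(0.8354219 / 0.0394)
L = 4.6047 cm

4.6047


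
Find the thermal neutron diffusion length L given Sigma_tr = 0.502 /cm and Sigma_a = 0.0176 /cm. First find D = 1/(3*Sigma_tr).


D = 1 / (3 * Sigma_tr) = 1 / (3 * 0.502) = 0.6640106 cm
L = sqrt(D / Sigma_a)
L = sqrt(0.6640106 / 0.0176)
L = 6.1423 cm

6.1423


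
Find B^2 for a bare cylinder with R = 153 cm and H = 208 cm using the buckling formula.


B^2 = (2.405/R)^2 + (pi/H)^2
B^2 = (2.405/153)^2 + (pi/208)^2
B^2 = 4.7521e-04 /cm^2

4.7521e-04


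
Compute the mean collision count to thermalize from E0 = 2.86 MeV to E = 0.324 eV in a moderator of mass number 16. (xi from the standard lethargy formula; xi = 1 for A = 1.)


xi = 1 + (A-1)^2/(2A)*ln((A-1)/(A+1)) = 0.1199467 (for A = 16)
n = ln(E0/E) / xi
n = ln(2.86e6 / 0.324) / 0.1199467
n = ln(8.827160e+06) / 0.1199467 = 133.34

133.34


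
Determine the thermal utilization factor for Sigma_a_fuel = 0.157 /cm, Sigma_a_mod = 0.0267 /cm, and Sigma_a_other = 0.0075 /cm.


f = Sigma_a_fuel / (Sigma_a_fuel + Sigma_a_mod + Sigma_a_other)
f = 0.157 / (0.157 + 0.0267 + 0.0075)
f = 0.82113

0.82113


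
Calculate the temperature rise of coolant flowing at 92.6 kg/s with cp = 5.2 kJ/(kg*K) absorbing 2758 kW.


dT = Q / (m_dot * cp)
dT = 2758 / (92.6 * 5.2)
dT = 5.7277 C

5.7277


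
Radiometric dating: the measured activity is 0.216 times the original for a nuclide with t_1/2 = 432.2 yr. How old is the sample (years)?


lambda = ln(2) / t_half = ln(2) / 432.2 = 0.001603765 /yr
t = -ln(A/A0) / lambda
t = -ln(0.216) / 0.001603765
t = 955.55 yr

955.55


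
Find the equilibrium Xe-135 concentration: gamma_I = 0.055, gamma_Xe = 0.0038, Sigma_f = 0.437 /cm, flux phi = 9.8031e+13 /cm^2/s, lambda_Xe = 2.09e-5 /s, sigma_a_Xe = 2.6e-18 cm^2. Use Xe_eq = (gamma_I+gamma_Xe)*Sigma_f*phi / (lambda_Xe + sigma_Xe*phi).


Xe_eq = (gamma_I + gamma_Xe) * Sigma_f * phi / (lambda_Xe + sigma_Xe * phi)
Numerator = (0.055 + 0.0038) * 0.437 * 9.8031e+13 = 2.518965e+12
Denominator = 2.09e-5 + 2.6e-18 * 9.8031e+13 = 2.757806e-04
Xe_eq = 2.518965e+12 / 2.757806e-04 = 9.1339e+15 /cm^3

9.1339e+15
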